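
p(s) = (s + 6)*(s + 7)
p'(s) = 2*s + 13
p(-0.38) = 37.20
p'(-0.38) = 12.24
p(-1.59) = 23.86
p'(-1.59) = 9.82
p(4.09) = 111.90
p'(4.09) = 21.18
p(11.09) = 309.16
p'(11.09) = 35.18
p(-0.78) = 32.47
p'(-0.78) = 11.44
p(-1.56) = 24.15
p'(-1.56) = 9.88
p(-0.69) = 33.51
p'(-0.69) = 11.62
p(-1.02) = 29.78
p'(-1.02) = 10.96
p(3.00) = 90.00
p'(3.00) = 19.00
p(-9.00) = 6.00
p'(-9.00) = -5.00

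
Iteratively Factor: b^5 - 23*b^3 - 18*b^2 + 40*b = (b + 2)*(b^4 - 2*b^3 - 19*b^2 + 20*b) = b*(b + 2)*(b^3 - 2*b^2 - 19*b + 20) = b*(b + 2)*(b + 4)*(b^2 - 6*b + 5) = b*(b - 5)*(b + 2)*(b + 4)*(b - 1)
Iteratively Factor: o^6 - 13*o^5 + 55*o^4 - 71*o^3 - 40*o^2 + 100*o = (o)*(o^5 - 13*o^4 + 55*o^3 - 71*o^2 - 40*o + 100) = o*(o - 2)*(o^4 - 11*o^3 + 33*o^2 - 5*o - 50) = o*(o - 5)*(o - 2)*(o^3 - 6*o^2 + 3*o + 10) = o*(o - 5)*(o - 2)^2*(o^2 - 4*o - 5) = o*(o - 5)*(o - 2)^2*(o + 1)*(o - 5)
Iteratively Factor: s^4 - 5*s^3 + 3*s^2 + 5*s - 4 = (s - 4)*(s^3 - s^2 - s + 1) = (s - 4)*(s - 1)*(s^2 - 1) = (s - 4)*(s - 1)*(s + 1)*(s - 1)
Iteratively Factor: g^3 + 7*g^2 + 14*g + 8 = (g + 2)*(g^2 + 5*g + 4) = (g + 2)*(g + 4)*(g + 1)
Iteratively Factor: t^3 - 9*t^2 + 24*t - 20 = (t - 2)*(t^2 - 7*t + 10) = (t - 2)^2*(t - 5)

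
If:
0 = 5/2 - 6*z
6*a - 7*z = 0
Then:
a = 35/72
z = 5/12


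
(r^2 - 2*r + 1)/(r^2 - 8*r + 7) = (r - 1)/(r - 7)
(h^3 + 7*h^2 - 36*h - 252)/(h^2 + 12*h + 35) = (h^2 - 36)/(h + 5)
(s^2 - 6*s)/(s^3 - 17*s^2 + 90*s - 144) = s/(s^2 - 11*s + 24)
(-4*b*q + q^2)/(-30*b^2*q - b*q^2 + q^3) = (4*b - q)/(30*b^2 + b*q - q^2)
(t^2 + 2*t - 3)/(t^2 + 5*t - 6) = (t + 3)/(t + 6)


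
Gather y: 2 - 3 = -1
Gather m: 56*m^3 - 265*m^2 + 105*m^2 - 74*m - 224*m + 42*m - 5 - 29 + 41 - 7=56*m^3 - 160*m^2 - 256*m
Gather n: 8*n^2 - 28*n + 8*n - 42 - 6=8*n^2 - 20*n - 48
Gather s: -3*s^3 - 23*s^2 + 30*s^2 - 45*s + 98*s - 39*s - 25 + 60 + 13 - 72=-3*s^3 + 7*s^2 + 14*s - 24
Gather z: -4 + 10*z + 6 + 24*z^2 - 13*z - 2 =24*z^2 - 3*z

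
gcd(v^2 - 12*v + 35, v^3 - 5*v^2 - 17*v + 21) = v - 7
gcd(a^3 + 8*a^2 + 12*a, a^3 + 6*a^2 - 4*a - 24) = a^2 + 8*a + 12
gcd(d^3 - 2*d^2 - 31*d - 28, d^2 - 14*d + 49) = d - 7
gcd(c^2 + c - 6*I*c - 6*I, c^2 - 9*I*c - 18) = c - 6*I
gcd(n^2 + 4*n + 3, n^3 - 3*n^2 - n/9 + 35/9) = n + 1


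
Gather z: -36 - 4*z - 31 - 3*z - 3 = -7*z - 70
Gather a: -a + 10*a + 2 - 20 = 9*a - 18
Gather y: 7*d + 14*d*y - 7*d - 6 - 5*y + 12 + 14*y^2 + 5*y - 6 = 14*d*y + 14*y^2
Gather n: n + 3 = n + 3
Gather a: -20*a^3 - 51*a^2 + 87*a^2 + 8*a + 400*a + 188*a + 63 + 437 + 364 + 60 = -20*a^3 + 36*a^2 + 596*a + 924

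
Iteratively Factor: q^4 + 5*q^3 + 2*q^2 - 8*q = (q + 4)*(q^3 + q^2 - 2*q) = (q - 1)*(q + 4)*(q^2 + 2*q) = q*(q - 1)*(q + 4)*(q + 2)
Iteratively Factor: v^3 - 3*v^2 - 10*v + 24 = (v + 3)*(v^2 - 6*v + 8) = (v - 4)*(v + 3)*(v - 2)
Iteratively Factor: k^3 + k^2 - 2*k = (k + 2)*(k^2 - k) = k*(k + 2)*(k - 1)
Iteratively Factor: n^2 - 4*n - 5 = (n + 1)*(n - 5)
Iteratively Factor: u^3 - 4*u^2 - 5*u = (u + 1)*(u^2 - 5*u) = u*(u + 1)*(u - 5)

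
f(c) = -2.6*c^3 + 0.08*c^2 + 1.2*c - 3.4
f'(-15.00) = -1756.20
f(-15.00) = 8771.60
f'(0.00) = 1.20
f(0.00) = -3.40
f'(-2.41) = -44.49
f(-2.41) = 30.57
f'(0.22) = 0.86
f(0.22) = -3.16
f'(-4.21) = -137.72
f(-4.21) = 186.97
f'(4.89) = -184.53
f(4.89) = -299.64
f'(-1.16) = -9.48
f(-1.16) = -0.63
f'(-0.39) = -0.05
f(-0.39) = -3.70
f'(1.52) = -16.58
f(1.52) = -10.52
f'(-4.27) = -141.70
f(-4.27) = 195.36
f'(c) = -7.8*c^2 + 0.16*c + 1.2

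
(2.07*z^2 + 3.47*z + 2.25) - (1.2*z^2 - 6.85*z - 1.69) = 0.87*z^2 + 10.32*z + 3.94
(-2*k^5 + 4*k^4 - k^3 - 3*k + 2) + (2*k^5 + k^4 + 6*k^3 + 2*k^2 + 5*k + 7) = 5*k^4 + 5*k^3 + 2*k^2 + 2*k + 9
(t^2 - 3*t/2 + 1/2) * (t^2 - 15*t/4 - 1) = t^4 - 21*t^3/4 + 41*t^2/8 - 3*t/8 - 1/2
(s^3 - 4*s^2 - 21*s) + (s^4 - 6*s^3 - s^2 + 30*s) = s^4 - 5*s^3 - 5*s^2 + 9*s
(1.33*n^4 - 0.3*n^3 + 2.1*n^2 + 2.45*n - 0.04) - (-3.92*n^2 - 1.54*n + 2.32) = 1.33*n^4 - 0.3*n^3 + 6.02*n^2 + 3.99*n - 2.36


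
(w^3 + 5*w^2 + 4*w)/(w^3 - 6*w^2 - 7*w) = (w + 4)/(w - 7)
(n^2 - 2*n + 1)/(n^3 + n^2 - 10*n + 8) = (n - 1)/(n^2 + 2*n - 8)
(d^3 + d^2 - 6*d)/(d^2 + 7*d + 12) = d*(d - 2)/(d + 4)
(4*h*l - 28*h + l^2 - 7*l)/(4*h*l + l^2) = (l - 7)/l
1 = 1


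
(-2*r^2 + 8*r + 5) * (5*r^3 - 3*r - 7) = -10*r^5 + 40*r^4 + 31*r^3 - 10*r^2 - 71*r - 35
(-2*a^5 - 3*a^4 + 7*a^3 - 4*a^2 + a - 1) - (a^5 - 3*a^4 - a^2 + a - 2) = -3*a^5 + 7*a^3 - 3*a^2 + 1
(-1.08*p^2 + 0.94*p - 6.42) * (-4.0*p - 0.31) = 4.32*p^3 - 3.4252*p^2 + 25.3886*p + 1.9902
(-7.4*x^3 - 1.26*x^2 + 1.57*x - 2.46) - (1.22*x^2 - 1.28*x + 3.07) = -7.4*x^3 - 2.48*x^2 + 2.85*x - 5.53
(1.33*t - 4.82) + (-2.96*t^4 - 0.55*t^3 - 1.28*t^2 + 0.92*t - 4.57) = -2.96*t^4 - 0.55*t^3 - 1.28*t^2 + 2.25*t - 9.39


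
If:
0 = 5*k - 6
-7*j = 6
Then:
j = -6/7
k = 6/5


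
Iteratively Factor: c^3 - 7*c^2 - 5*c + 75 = (c - 5)*(c^2 - 2*c - 15) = (c - 5)^2*(c + 3)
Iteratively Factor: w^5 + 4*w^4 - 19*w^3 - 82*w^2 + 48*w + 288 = (w + 3)*(w^4 + w^3 - 22*w^2 - 16*w + 96) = (w - 2)*(w + 3)*(w^3 + 3*w^2 - 16*w - 48) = (w - 2)*(w + 3)*(w + 4)*(w^2 - w - 12) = (w - 2)*(w + 3)^2*(w + 4)*(w - 4)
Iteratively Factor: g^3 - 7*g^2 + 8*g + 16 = (g - 4)*(g^2 - 3*g - 4) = (g - 4)*(g + 1)*(g - 4)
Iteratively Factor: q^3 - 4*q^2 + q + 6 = (q - 2)*(q^2 - 2*q - 3) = (q - 3)*(q - 2)*(q + 1)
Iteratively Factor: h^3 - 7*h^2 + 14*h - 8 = (h - 4)*(h^2 - 3*h + 2) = (h - 4)*(h - 2)*(h - 1)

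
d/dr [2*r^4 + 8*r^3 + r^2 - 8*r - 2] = 8*r^3 + 24*r^2 + 2*r - 8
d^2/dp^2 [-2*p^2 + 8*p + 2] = -4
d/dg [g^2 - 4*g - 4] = 2*g - 4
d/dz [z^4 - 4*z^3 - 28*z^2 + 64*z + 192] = 4*z^3 - 12*z^2 - 56*z + 64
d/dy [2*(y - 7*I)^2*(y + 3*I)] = 2*(y - 7*I)*(3*y - I)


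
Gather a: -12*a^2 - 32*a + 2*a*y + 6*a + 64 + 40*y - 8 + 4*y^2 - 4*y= -12*a^2 + a*(2*y - 26) + 4*y^2 + 36*y + 56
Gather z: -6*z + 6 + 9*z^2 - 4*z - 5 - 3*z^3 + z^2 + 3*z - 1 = -3*z^3 + 10*z^2 - 7*z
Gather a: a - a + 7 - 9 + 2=0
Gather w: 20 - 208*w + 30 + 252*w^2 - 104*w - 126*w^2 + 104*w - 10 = 126*w^2 - 208*w + 40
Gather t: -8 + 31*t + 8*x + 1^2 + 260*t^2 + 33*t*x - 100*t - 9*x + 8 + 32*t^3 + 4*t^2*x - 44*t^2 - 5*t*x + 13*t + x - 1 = 32*t^3 + t^2*(4*x + 216) + t*(28*x - 56)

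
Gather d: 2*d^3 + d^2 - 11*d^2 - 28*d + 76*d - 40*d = 2*d^3 - 10*d^2 + 8*d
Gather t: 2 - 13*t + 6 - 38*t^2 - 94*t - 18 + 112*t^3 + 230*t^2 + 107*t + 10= 112*t^3 + 192*t^2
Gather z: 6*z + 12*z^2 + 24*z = 12*z^2 + 30*z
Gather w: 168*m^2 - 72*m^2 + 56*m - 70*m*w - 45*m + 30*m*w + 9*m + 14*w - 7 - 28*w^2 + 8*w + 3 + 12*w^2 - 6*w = 96*m^2 + 20*m - 16*w^2 + w*(16 - 40*m) - 4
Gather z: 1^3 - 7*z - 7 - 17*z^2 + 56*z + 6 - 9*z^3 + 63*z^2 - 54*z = -9*z^3 + 46*z^2 - 5*z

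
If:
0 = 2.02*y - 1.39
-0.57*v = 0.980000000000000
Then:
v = -1.72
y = 0.69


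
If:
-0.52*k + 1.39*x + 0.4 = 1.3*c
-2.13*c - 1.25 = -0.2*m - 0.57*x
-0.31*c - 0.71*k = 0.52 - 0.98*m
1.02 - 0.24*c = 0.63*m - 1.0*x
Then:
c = -0.68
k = 0.75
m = 0.86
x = -0.64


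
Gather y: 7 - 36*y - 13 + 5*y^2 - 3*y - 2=5*y^2 - 39*y - 8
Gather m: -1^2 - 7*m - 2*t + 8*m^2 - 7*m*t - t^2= 8*m^2 + m*(-7*t - 7) - t^2 - 2*t - 1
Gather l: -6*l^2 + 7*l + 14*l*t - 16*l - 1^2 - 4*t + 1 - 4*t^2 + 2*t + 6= -6*l^2 + l*(14*t - 9) - 4*t^2 - 2*t + 6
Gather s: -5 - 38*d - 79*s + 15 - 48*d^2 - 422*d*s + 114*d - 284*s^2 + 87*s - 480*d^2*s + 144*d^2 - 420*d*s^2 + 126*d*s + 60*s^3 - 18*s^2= 96*d^2 + 76*d + 60*s^3 + s^2*(-420*d - 302) + s*(-480*d^2 - 296*d + 8) + 10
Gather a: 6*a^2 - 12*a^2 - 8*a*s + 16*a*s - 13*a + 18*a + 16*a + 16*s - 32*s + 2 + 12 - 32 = -6*a^2 + a*(8*s + 21) - 16*s - 18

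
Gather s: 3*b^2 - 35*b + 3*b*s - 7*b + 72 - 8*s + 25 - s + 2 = 3*b^2 - 42*b + s*(3*b - 9) + 99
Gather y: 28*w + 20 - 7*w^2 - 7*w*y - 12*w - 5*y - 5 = -7*w^2 + 16*w + y*(-7*w - 5) + 15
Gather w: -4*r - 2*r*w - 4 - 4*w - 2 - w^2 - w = -4*r - w^2 + w*(-2*r - 5) - 6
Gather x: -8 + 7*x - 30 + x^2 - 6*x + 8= x^2 + x - 30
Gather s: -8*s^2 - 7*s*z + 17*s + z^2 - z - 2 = -8*s^2 + s*(17 - 7*z) + z^2 - z - 2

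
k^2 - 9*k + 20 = (k - 5)*(k - 4)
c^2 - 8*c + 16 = (c - 4)^2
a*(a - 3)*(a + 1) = a^3 - 2*a^2 - 3*a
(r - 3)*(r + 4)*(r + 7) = r^3 + 8*r^2 - 5*r - 84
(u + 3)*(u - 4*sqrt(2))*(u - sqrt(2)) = u^3 - 5*sqrt(2)*u^2 + 3*u^2 - 15*sqrt(2)*u + 8*u + 24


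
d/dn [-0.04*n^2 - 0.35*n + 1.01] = -0.08*n - 0.35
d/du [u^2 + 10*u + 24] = 2*u + 10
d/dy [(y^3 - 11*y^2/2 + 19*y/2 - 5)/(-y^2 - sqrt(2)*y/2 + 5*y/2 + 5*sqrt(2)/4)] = (-2*y^2 - 2*sqrt(2)*y + 4 + 3*sqrt(2))/(2*y^2 + 2*sqrt(2)*y + 1)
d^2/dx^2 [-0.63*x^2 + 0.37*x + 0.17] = -1.26000000000000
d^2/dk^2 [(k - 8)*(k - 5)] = 2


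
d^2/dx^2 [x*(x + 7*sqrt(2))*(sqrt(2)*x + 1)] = 6*sqrt(2)*x + 30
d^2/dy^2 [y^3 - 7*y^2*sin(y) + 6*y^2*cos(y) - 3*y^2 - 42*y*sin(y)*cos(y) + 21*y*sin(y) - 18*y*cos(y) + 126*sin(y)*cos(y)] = 7*y^2*sin(y) - 6*y^2*cos(y) - 45*y*sin(y) + 84*y*sin(2*y) - 10*y*cos(y) + 6*y + 22*sin(y) - 252*sin(2*y) + 54*cos(y) - 84*cos(2*y) - 6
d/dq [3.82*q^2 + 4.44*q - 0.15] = 7.64*q + 4.44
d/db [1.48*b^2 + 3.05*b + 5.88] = 2.96*b + 3.05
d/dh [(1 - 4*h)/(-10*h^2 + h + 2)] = (40*h^2 - 4*h - (4*h - 1)*(20*h - 1) - 8)/(-10*h^2 + h + 2)^2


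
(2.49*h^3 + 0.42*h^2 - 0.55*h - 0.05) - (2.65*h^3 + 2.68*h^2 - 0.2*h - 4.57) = -0.16*h^3 - 2.26*h^2 - 0.35*h + 4.52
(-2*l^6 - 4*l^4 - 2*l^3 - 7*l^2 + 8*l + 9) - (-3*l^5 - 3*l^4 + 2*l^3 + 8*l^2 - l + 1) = -2*l^6 + 3*l^5 - l^4 - 4*l^3 - 15*l^2 + 9*l + 8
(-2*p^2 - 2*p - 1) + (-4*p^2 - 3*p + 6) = -6*p^2 - 5*p + 5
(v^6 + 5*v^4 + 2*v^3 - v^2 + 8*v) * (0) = 0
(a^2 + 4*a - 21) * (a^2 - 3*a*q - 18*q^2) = a^4 - 3*a^3*q + 4*a^3 - 18*a^2*q^2 - 12*a^2*q - 21*a^2 - 72*a*q^2 + 63*a*q + 378*q^2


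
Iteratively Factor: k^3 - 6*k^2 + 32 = (k - 4)*(k^2 - 2*k - 8) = (k - 4)^2*(k + 2)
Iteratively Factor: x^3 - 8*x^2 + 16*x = (x - 4)*(x^2 - 4*x) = (x - 4)^2*(x)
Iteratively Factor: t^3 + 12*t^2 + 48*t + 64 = (t + 4)*(t^2 + 8*t + 16) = (t + 4)^2*(t + 4)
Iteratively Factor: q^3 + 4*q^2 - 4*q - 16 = (q + 4)*(q^2 - 4) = (q + 2)*(q + 4)*(q - 2)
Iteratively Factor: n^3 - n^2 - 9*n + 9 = (n + 3)*(n^2 - 4*n + 3) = (n - 3)*(n + 3)*(n - 1)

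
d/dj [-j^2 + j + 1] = 1 - 2*j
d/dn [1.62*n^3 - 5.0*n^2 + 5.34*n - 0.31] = 4.86*n^2 - 10.0*n + 5.34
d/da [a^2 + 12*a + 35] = 2*a + 12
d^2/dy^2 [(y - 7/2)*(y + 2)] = 2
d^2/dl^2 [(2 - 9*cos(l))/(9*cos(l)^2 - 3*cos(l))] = (-45*sin(l)^4/cos(l)^3 - 81*sin(l)^2 - 63 + 16/cos(l) - 36/cos(l)^2 + 49/cos(l)^3)/(3*(3*cos(l) - 1)^3)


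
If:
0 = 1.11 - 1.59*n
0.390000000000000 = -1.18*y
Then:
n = 0.70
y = -0.33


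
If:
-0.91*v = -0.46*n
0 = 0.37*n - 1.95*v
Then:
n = 0.00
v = 0.00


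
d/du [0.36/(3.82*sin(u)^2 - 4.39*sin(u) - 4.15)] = (1.5804 - 2.7504*sin(u))*cos(u)/(-3.82*sin(u)^2 + 4.39*sin(u) + 4.15)^2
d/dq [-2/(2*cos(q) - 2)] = -sin(q)/(cos(q) - 1)^2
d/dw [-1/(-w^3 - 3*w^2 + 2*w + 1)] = (-3*w^2 - 6*w + 2)/(w^3 + 3*w^2 - 2*w - 1)^2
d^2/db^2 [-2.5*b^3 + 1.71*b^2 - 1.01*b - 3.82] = 3.42 - 15.0*b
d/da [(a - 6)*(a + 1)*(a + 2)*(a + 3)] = 4*a^3 - 50*a - 60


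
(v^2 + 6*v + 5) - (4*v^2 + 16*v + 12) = -3*v^2 - 10*v - 7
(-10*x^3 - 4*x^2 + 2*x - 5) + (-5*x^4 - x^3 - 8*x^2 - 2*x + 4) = -5*x^4 - 11*x^3 - 12*x^2 - 1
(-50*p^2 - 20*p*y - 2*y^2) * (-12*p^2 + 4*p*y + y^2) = 600*p^4 + 40*p^3*y - 106*p^2*y^2 - 28*p*y^3 - 2*y^4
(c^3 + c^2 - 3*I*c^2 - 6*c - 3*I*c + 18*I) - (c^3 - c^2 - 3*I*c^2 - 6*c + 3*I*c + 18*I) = 2*c^2 - 6*I*c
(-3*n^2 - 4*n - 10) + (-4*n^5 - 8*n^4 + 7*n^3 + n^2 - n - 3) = -4*n^5 - 8*n^4 + 7*n^3 - 2*n^2 - 5*n - 13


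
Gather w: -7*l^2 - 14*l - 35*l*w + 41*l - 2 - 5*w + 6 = -7*l^2 + 27*l + w*(-35*l - 5) + 4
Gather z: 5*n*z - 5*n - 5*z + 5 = -5*n + z*(5*n - 5) + 5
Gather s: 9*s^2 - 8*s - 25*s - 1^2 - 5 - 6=9*s^2 - 33*s - 12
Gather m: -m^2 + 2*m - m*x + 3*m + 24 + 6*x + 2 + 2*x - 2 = -m^2 + m*(5 - x) + 8*x + 24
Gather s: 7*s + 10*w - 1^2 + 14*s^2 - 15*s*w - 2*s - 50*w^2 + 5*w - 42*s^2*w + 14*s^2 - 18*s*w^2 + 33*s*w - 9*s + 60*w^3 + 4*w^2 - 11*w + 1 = s^2*(28 - 42*w) + s*(-18*w^2 + 18*w - 4) + 60*w^3 - 46*w^2 + 4*w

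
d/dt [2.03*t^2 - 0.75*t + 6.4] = 4.06*t - 0.75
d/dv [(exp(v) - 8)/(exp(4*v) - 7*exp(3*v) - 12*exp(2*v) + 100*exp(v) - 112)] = (-3*exp(3*v) + 40*exp(2*v) - 76*exp(v) - 344)*exp(v)/(exp(7*v) - 12*exp(6*v) + exp(5*v) + 370*exp(4*v) - 740*exp(3*v) - 2312*exp(2*v) + 8064*exp(v) - 6272)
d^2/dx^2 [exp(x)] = exp(x)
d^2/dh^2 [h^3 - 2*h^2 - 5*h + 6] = 6*h - 4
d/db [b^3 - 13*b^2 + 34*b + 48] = 3*b^2 - 26*b + 34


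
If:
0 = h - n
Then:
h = n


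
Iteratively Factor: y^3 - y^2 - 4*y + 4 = (y - 1)*(y^2 - 4) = (y - 2)*(y - 1)*(y + 2)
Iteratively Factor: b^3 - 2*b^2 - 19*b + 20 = (b + 4)*(b^2 - 6*b + 5) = (b - 5)*(b + 4)*(b - 1)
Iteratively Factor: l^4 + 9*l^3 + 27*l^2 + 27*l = (l + 3)*(l^3 + 6*l^2 + 9*l) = (l + 3)^2*(l^2 + 3*l) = l*(l + 3)^2*(l + 3)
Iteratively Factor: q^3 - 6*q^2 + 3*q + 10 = (q + 1)*(q^2 - 7*q + 10) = (q - 2)*(q + 1)*(q - 5)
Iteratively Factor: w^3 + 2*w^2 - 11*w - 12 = (w + 4)*(w^2 - 2*w - 3) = (w + 1)*(w + 4)*(w - 3)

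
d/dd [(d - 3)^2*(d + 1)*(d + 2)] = 4*d^3 - 9*d^2 - 14*d + 15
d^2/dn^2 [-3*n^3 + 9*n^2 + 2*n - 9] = 18 - 18*n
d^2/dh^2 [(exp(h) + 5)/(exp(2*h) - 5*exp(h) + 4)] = (exp(4*h) + 25*exp(3*h) - 99*exp(2*h) + 65*exp(h) + 116)*exp(h)/(exp(6*h) - 15*exp(5*h) + 87*exp(4*h) - 245*exp(3*h) + 348*exp(2*h) - 240*exp(h) + 64)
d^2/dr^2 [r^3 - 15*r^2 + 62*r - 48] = 6*r - 30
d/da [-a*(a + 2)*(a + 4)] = -3*a^2 - 12*a - 8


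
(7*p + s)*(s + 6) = 7*p*s + 42*p + s^2 + 6*s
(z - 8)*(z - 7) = z^2 - 15*z + 56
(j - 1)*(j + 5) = j^2 + 4*j - 5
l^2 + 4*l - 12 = (l - 2)*(l + 6)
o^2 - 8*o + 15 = (o - 5)*(o - 3)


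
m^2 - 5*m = m*(m - 5)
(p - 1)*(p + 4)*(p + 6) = p^3 + 9*p^2 + 14*p - 24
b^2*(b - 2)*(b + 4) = b^4 + 2*b^3 - 8*b^2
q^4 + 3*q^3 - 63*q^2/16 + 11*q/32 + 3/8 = (q - 3/4)*(q - 1/2)*(q + 1/4)*(q + 4)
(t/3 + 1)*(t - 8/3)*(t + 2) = t^3/3 + 7*t^2/9 - 22*t/9 - 16/3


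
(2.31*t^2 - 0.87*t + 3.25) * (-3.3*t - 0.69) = -7.623*t^3 + 1.2771*t^2 - 10.1247*t - 2.2425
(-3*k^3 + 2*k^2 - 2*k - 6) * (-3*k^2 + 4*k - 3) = 9*k^5 - 18*k^4 + 23*k^3 + 4*k^2 - 18*k + 18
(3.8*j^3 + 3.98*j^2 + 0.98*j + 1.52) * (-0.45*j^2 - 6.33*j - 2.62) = -1.71*j^5 - 25.845*j^4 - 35.5904*j^3 - 17.315*j^2 - 12.1892*j - 3.9824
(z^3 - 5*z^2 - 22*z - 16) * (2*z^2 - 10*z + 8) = 2*z^5 - 20*z^4 + 14*z^3 + 148*z^2 - 16*z - 128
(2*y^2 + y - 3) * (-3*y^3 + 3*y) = -6*y^5 - 3*y^4 + 15*y^3 + 3*y^2 - 9*y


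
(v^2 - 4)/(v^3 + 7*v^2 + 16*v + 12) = (v - 2)/(v^2 + 5*v + 6)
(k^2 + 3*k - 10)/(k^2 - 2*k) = (k + 5)/k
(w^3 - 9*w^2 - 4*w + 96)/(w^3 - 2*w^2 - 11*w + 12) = (w - 8)/(w - 1)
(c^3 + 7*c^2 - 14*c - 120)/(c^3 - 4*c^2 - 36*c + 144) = (c + 5)/(c - 6)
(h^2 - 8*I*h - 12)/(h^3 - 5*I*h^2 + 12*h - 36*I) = 1/(h + 3*I)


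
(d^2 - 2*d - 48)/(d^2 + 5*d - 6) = (d - 8)/(d - 1)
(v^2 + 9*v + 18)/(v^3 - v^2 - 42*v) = (v + 3)/(v*(v - 7))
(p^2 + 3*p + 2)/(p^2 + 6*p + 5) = (p + 2)/(p + 5)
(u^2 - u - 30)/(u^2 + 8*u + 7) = (u^2 - u - 30)/(u^2 + 8*u + 7)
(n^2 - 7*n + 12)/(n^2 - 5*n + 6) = (n - 4)/(n - 2)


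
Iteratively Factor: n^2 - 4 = (n + 2)*(n - 2)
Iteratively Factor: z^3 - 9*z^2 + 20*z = (z - 5)*(z^2 - 4*z) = (z - 5)*(z - 4)*(z)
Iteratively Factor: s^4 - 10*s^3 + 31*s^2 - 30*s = (s - 5)*(s^3 - 5*s^2 + 6*s) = (s - 5)*(s - 2)*(s^2 - 3*s) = (s - 5)*(s - 3)*(s - 2)*(s)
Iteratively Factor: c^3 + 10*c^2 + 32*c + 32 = (c + 4)*(c^2 + 6*c + 8) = (c + 2)*(c + 4)*(c + 4)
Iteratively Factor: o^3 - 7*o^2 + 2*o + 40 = (o - 5)*(o^2 - 2*o - 8) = (o - 5)*(o - 4)*(o + 2)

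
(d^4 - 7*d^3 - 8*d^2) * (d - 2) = d^5 - 9*d^4 + 6*d^3 + 16*d^2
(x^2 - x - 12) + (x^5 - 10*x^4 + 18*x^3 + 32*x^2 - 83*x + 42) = x^5 - 10*x^4 + 18*x^3 + 33*x^2 - 84*x + 30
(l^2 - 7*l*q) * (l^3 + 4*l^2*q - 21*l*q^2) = l^5 - 3*l^4*q - 49*l^3*q^2 + 147*l^2*q^3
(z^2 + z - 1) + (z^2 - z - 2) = 2*z^2 - 3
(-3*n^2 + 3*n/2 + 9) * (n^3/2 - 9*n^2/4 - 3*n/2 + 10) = -3*n^5/2 + 15*n^4/2 + 45*n^3/8 - 105*n^2/2 + 3*n/2 + 90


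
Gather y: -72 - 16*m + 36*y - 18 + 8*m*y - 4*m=-20*m + y*(8*m + 36) - 90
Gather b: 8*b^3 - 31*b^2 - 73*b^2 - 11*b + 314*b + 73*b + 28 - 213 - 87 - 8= 8*b^3 - 104*b^2 + 376*b - 280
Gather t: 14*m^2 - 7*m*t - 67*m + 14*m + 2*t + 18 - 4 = 14*m^2 - 53*m + t*(2 - 7*m) + 14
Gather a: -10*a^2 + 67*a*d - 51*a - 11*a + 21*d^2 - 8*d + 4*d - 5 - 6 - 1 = -10*a^2 + a*(67*d - 62) + 21*d^2 - 4*d - 12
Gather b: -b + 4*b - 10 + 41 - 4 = 3*b + 27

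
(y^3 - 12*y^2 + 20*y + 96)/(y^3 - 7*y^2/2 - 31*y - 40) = 2*(y - 6)/(2*y + 5)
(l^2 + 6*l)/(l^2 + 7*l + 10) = l*(l + 6)/(l^2 + 7*l + 10)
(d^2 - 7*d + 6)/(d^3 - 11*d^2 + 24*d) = (d^2 - 7*d + 6)/(d*(d^2 - 11*d + 24))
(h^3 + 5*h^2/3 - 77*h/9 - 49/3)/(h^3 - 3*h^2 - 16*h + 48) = (9*h^2 + 42*h + 49)/(9*(h^2 - 16))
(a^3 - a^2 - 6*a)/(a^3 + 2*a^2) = (a - 3)/a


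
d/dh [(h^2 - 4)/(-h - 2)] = -1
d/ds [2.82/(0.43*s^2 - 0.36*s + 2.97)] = (1.0152 - 2.4252*s)/(0.43*s^2 - 0.36*s + 2.97)^2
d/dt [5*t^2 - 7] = 10*t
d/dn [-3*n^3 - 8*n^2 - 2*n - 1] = -9*n^2 - 16*n - 2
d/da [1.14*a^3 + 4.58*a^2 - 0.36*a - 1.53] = 3.42*a^2 + 9.16*a - 0.36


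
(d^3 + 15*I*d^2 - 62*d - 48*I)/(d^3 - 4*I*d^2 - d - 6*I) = (d^2 + 14*I*d - 48)/(d^2 - 5*I*d - 6)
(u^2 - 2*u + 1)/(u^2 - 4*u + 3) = (u - 1)/(u - 3)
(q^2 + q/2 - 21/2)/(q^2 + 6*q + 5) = (2*q^2 + q - 21)/(2*(q^2 + 6*q + 5))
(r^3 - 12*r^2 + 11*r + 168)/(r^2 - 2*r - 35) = (r^2 - 5*r - 24)/(r + 5)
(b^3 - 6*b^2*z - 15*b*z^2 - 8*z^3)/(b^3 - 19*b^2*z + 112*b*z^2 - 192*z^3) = (b^2 + 2*b*z + z^2)/(b^2 - 11*b*z + 24*z^2)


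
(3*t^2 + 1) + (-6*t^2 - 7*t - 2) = -3*t^2 - 7*t - 1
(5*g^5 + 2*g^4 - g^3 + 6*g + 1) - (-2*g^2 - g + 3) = 5*g^5 + 2*g^4 - g^3 + 2*g^2 + 7*g - 2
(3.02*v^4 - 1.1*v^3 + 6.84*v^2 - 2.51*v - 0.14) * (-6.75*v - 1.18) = -20.385*v^5 + 3.8614*v^4 - 44.872*v^3 + 8.8713*v^2 + 3.9068*v + 0.1652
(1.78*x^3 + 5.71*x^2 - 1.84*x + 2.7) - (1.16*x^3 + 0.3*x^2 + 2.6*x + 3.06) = 0.62*x^3 + 5.41*x^2 - 4.44*x - 0.36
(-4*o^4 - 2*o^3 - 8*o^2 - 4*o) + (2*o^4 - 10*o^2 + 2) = -2*o^4 - 2*o^3 - 18*o^2 - 4*o + 2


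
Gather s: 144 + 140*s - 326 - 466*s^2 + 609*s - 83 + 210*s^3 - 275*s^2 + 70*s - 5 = 210*s^3 - 741*s^2 + 819*s - 270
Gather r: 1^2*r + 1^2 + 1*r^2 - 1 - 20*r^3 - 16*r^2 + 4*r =-20*r^3 - 15*r^2 + 5*r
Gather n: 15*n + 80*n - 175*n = -80*n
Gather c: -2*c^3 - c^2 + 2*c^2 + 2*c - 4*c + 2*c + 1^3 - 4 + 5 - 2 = -2*c^3 + c^2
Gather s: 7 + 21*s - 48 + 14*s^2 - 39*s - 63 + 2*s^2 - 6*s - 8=16*s^2 - 24*s - 112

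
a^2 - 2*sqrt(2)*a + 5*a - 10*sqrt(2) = (a + 5)*(a - 2*sqrt(2))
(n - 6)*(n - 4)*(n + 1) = n^3 - 9*n^2 + 14*n + 24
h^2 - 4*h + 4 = (h - 2)^2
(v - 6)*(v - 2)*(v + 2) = v^3 - 6*v^2 - 4*v + 24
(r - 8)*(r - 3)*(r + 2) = r^3 - 9*r^2 + 2*r + 48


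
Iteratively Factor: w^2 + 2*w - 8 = (w + 4)*(w - 2)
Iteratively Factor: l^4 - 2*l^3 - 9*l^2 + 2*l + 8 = (l - 4)*(l^3 + 2*l^2 - l - 2) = (l - 4)*(l + 1)*(l^2 + l - 2) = (l - 4)*(l - 1)*(l + 1)*(l + 2)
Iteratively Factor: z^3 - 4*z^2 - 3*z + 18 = (z - 3)*(z^2 - z - 6) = (z - 3)*(z + 2)*(z - 3)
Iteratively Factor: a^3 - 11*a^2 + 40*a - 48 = (a - 4)*(a^2 - 7*a + 12) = (a - 4)^2*(a - 3)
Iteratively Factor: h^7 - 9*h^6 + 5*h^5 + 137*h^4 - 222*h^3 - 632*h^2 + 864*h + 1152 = (h - 4)*(h^6 - 5*h^5 - 15*h^4 + 77*h^3 + 86*h^2 - 288*h - 288) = (h - 4)*(h + 2)*(h^5 - 7*h^4 - h^3 + 79*h^2 - 72*h - 144) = (h - 4)*(h + 2)*(h + 3)*(h^4 - 10*h^3 + 29*h^2 - 8*h - 48) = (h - 4)^2*(h + 2)*(h + 3)*(h^3 - 6*h^2 + 5*h + 12) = (h - 4)^2*(h - 3)*(h + 2)*(h + 3)*(h^2 - 3*h - 4) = (h - 4)^3*(h - 3)*(h + 2)*(h + 3)*(h + 1)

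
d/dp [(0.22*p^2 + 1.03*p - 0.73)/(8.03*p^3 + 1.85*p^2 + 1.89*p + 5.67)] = (-1.7666*p^4 - 16.5418*p^3 + 16.096*p^2 + 5.1958*p + 7.2198)/(64.4809*p^6 + 29.711*p^5 + 33.7759*p^4 + 98.0532*p^3 + 24.5511*p^2 + 21.4326*p + 32.1489)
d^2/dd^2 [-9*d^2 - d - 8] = -18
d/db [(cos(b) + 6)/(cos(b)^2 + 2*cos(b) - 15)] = (cos(b)^2 + 12*cos(b) + 27)*sin(b)/(cos(b)^2 + 2*cos(b) - 15)^2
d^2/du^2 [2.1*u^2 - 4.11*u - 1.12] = 4.20000000000000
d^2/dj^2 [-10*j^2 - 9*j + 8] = -20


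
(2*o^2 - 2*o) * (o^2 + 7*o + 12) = 2*o^4 + 12*o^3 + 10*o^2 - 24*o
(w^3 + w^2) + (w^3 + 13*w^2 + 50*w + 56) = 2*w^3 + 14*w^2 + 50*w + 56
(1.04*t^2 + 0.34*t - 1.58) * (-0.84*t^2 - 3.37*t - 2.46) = -0.8736*t^4 - 3.7904*t^3 - 2.377*t^2 + 4.4882*t + 3.8868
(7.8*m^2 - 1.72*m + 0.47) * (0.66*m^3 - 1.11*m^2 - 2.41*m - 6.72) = 5.148*m^5 - 9.7932*m^4 - 16.5786*m^3 - 48.7925*m^2 + 10.4257*m - 3.1584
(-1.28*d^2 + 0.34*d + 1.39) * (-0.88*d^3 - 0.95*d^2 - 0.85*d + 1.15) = 1.1264*d^5 + 0.9168*d^4 - 0.4582*d^3 - 3.0815*d^2 - 0.7905*d + 1.5985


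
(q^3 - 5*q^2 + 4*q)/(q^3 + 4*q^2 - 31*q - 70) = q*(q^2 - 5*q + 4)/(q^3 + 4*q^2 - 31*q - 70)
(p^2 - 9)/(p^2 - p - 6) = (p + 3)/(p + 2)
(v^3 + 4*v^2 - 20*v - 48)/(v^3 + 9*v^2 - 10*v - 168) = (v + 2)/(v + 7)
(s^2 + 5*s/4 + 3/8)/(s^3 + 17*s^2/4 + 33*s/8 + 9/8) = 1/(s + 3)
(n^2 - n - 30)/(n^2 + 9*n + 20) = (n - 6)/(n + 4)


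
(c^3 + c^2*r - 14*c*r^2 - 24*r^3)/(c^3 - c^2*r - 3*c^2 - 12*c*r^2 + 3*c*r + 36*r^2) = (c + 2*r)/(c - 3)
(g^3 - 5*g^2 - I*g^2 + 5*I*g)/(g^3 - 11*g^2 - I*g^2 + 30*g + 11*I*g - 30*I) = g/(g - 6)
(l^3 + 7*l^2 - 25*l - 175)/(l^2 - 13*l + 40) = (l^2 + 12*l + 35)/(l - 8)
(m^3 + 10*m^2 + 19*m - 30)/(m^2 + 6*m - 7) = (m^2 + 11*m + 30)/(m + 7)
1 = 1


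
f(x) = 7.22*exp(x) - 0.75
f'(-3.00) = 0.36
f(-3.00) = -0.39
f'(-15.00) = 0.00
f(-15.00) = -0.75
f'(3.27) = 189.97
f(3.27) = 189.22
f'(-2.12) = 0.87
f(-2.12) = 0.12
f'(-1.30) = 1.97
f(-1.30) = 1.22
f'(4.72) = 809.85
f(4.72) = 809.10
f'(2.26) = 69.19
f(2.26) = 68.44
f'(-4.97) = 0.05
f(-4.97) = -0.70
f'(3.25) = 186.21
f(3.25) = 185.46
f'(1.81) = 44.12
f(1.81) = 43.37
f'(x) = 7.22*exp(x)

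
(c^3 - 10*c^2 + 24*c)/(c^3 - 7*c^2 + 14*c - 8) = c*(c - 6)/(c^2 - 3*c + 2)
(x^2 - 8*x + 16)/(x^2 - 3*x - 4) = (x - 4)/(x + 1)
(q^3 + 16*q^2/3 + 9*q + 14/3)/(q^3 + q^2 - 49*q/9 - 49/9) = 3*(q + 2)/(3*q - 7)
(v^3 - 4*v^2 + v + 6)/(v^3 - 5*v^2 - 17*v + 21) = (v^3 - 4*v^2 + v + 6)/(v^3 - 5*v^2 - 17*v + 21)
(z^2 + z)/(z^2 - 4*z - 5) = z/(z - 5)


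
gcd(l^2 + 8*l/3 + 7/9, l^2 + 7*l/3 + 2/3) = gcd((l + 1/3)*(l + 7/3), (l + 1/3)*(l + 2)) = l + 1/3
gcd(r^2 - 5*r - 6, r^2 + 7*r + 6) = r + 1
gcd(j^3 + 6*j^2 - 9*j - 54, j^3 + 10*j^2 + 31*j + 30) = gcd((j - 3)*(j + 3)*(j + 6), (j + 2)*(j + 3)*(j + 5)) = j + 3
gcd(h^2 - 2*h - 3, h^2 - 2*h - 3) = h^2 - 2*h - 3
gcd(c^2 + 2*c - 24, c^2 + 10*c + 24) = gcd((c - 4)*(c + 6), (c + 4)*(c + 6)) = c + 6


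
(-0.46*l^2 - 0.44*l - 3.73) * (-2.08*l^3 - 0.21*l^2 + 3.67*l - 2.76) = 0.9568*l^5 + 1.0118*l^4 + 6.1626*l^3 + 0.4381*l^2 - 12.4747*l + 10.2948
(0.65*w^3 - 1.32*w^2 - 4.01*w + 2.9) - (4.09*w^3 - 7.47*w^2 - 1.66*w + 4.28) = -3.44*w^3 + 6.15*w^2 - 2.35*w - 1.38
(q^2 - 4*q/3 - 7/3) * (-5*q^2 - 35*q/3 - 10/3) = -5*q^4 - 5*q^3 + 215*q^2/9 + 95*q/3 + 70/9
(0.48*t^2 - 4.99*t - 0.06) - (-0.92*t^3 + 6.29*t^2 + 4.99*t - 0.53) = 0.92*t^3 - 5.81*t^2 - 9.98*t + 0.47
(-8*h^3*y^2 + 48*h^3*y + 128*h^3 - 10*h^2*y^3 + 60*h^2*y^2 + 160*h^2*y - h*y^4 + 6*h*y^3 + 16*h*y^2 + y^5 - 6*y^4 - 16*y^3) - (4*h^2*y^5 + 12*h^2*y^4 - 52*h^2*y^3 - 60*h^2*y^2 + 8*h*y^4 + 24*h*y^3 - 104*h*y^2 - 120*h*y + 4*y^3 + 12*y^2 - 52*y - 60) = -8*h^3*y^2 + 48*h^3*y + 128*h^3 - 4*h^2*y^5 - 12*h^2*y^4 + 42*h^2*y^3 + 120*h^2*y^2 + 160*h^2*y - 9*h*y^4 - 18*h*y^3 + 120*h*y^2 + 120*h*y + y^5 - 6*y^4 - 20*y^3 - 12*y^2 + 52*y + 60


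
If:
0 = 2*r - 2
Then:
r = 1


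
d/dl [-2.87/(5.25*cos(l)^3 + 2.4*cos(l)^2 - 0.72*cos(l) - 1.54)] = (-45.2025*cos(l)^2 - 13.776*cos(l) + 2.0664)*sin(l)/(5.25*cos(l)^3 + 2.4*cos(l)^2 - 0.72*cos(l) - 1.54)^2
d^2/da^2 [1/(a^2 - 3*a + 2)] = 2*(-a^2 + 3*a + (2*a - 3)^2 - 2)/(a^2 - 3*a + 2)^3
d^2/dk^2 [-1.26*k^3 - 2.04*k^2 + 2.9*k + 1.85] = -7.56*k - 4.08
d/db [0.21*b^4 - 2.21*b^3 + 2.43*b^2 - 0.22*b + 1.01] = 0.84*b^3 - 6.63*b^2 + 4.86*b - 0.22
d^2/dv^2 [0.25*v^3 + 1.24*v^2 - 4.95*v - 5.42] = 1.5*v + 2.48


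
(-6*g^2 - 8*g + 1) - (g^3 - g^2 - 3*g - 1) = -g^3 - 5*g^2 - 5*g + 2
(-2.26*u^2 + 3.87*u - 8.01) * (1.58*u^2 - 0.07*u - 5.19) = -3.5708*u^4 + 6.2728*u^3 - 1.1973*u^2 - 19.5246*u + 41.5719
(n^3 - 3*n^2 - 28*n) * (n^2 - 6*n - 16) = n^5 - 9*n^4 - 26*n^3 + 216*n^2 + 448*n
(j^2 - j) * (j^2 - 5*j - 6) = j^4 - 6*j^3 - j^2 + 6*j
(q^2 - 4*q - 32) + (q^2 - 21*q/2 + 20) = 2*q^2 - 29*q/2 - 12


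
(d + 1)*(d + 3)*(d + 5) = d^3 + 9*d^2 + 23*d + 15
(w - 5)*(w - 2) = w^2 - 7*w + 10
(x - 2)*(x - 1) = x^2 - 3*x + 2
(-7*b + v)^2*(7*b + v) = 343*b^3 - 49*b^2*v - 7*b*v^2 + v^3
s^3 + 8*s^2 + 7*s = s*(s + 1)*(s + 7)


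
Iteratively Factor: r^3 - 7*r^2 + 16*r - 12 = (r - 2)*(r^2 - 5*r + 6) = (r - 2)^2*(r - 3)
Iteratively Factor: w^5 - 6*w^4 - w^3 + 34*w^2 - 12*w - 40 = (w - 2)*(w^4 - 4*w^3 - 9*w^2 + 16*w + 20) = (w - 5)*(w - 2)*(w^3 + w^2 - 4*w - 4) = (w - 5)*(w - 2)^2*(w^2 + 3*w + 2) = (w - 5)*(w - 2)^2*(w + 2)*(w + 1)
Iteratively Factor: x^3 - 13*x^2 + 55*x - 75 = (x - 5)*(x^2 - 8*x + 15) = (x - 5)*(x - 3)*(x - 5)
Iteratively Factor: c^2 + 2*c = (c + 2)*(c)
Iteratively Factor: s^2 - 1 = (s - 1)*(s + 1)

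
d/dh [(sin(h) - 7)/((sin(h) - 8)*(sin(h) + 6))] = (14*sin(h) + cos(h)^2 - 63)*cos(h)/((sin(h) - 8)^2*(sin(h) + 6)^2)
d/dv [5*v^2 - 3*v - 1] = 10*v - 3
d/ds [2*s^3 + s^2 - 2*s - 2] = 6*s^2 + 2*s - 2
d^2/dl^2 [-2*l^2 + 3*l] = -4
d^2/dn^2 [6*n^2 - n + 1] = 12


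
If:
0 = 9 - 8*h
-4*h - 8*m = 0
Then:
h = 9/8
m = -9/16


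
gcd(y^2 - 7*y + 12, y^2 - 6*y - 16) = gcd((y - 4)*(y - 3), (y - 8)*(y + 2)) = 1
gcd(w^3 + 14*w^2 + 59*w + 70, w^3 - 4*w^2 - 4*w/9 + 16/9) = 1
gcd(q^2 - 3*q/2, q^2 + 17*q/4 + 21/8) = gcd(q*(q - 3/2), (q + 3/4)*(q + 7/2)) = 1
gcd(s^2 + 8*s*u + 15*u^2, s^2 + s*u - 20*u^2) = s + 5*u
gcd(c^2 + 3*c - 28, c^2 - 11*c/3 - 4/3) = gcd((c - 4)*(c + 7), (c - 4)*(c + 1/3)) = c - 4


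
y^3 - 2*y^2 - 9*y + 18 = (y - 3)*(y - 2)*(y + 3)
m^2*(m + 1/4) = m^3 + m^2/4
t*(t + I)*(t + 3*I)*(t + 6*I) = t^4 + 10*I*t^3 - 27*t^2 - 18*I*t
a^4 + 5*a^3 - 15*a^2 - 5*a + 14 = (a - 2)*(a - 1)*(a + 1)*(a + 7)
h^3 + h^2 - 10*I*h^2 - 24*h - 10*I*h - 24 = (h + 1)*(h - 6*I)*(h - 4*I)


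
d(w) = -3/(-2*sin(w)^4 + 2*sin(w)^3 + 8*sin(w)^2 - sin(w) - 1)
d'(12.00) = -9.00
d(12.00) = -2.20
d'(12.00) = -9.00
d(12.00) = -2.20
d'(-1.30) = -0.20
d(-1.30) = -0.77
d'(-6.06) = 12.18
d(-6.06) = 3.69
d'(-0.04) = -5.44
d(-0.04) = 3.17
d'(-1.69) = 0.07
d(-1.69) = -0.75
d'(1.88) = -0.40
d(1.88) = -0.56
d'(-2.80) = 869.03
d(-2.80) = -22.67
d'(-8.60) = 1.81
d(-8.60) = -1.12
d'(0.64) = 10.62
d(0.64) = -2.10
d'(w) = -3*(8*sin(w)^3*cos(w) - 6*sin(w)^2*cos(w) - 16*sin(w)*cos(w) + cos(w))/(-2*sin(w)^4 + 2*sin(w)^3 + 8*sin(w)^2 - sin(w) - 1)^2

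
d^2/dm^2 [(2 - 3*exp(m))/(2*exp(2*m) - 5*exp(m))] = 2*(-6*exp(3*m) + exp(2*m) - 30*exp(m) + 25)*exp(-m)/(8*exp(3*m) - 60*exp(2*m) + 150*exp(m) - 125)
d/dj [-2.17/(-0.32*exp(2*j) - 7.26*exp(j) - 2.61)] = (-1.3888*exp(j) - 15.7542)*exp(j)/(0.32*exp(2*j) + 7.26*exp(j) + 2.61)^2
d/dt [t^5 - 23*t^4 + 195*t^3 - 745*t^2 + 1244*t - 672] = 5*t^4 - 92*t^3 + 585*t^2 - 1490*t + 1244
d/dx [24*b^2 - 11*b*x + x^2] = -11*b + 2*x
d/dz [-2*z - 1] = -2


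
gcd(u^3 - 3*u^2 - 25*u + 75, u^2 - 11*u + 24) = u - 3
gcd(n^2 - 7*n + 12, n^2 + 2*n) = 1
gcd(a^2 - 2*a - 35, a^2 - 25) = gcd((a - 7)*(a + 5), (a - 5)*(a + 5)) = a + 5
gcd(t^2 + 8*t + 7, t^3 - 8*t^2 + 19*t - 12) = 1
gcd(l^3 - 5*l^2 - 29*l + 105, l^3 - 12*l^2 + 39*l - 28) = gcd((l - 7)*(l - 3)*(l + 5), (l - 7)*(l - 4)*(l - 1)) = l - 7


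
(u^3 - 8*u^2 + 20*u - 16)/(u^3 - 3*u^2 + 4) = (u - 4)/(u + 1)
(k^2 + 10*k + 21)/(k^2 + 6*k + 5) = (k^2 + 10*k + 21)/(k^2 + 6*k + 5)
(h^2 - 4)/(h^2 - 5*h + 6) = (h + 2)/(h - 3)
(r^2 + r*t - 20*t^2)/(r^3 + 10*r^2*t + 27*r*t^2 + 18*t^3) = (r^2 + r*t - 20*t^2)/(r^3 + 10*r^2*t + 27*r*t^2 + 18*t^3)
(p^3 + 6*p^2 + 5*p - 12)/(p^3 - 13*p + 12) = (p + 3)/(p - 3)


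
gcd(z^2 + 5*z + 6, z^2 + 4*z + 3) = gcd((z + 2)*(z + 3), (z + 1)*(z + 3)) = z + 3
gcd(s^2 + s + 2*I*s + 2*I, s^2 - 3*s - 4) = s + 1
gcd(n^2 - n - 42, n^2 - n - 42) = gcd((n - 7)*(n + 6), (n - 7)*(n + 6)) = n^2 - n - 42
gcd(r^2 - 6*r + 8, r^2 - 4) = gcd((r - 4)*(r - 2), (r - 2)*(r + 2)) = r - 2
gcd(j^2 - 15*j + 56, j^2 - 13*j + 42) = j - 7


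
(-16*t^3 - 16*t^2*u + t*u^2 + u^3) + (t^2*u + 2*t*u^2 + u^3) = -16*t^3 - 15*t^2*u + 3*t*u^2 + 2*u^3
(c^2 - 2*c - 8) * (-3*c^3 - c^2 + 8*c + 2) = -3*c^5 + 5*c^4 + 34*c^3 - 6*c^2 - 68*c - 16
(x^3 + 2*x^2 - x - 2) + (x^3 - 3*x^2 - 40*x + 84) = 2*x^3 - x^2 - 41*x + 82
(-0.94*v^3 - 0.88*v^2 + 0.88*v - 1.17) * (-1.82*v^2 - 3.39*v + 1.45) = 1.7108*v^5 + 4.7882*v^4 + 0.0185999999999999*v^3 - 2.1298*v^2 + 5.2423*v - 1.6965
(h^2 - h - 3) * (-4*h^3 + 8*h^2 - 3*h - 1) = -4*h^5 + 12*h^4 + h^3 - 22*h^2 + 10*h + 3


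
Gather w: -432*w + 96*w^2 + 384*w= 96*w^2 - 48*w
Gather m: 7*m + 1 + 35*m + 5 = 42*m + 6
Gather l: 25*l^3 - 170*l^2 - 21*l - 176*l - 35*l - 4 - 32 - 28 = 25*l^3 - 170*l^2 - 232*l - 64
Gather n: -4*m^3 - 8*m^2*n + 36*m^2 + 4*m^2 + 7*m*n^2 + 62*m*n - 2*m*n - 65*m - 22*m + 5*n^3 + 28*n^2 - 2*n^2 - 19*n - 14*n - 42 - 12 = -4*m^3 + 40*m^2 - 87*m + 5*n^3 + n^2*(7*m + 26) + n*(-8*m^2 + 60*m - 33) - 54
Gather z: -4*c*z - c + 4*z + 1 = -c + z*(4 - 4*c) + 1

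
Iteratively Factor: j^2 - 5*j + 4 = (j - 4)*(j - 1)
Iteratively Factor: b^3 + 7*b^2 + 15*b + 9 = (b + 3)*(b^2 + 4*b + 3) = (b + 3)^2*(b + 1)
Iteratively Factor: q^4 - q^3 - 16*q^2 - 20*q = (q + 2)*(q^3 - 3*q^2 - 10*q) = (q + 2)^2*(q^2 - 5*q) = q*(q + 2)^2*(q - 5)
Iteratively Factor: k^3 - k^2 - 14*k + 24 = (k - 3)*(k^2 + 2*k - 8) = (k - 3)*(k + 4)*(k - 2)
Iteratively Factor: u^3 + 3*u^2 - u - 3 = (u + 1)*(u^2 + 2*u - 3) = (u + 1)*(u + 3)*(u - 1)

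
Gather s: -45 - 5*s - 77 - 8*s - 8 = -13*s - 130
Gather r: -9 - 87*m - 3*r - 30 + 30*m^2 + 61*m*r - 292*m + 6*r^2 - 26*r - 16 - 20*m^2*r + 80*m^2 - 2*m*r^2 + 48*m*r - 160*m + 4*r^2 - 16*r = 110*m^2 - 539*m + r^2*(10 - 2*m) + r*(-20*m^2 + 109*m - 45) - 55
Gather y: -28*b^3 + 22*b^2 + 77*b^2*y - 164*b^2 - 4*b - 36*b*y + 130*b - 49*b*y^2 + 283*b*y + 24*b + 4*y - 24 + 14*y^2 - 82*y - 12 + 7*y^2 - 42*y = -28*b^3 - 142*b^2 + 150*b + y^2*(21 - 49*b) + y*(77*b^2 + 247*b - 120) - 36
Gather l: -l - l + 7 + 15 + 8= 30 - 2*l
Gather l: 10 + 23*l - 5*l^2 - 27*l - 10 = -5*l^2 - 4*l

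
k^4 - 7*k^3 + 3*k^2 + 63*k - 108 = (k - 4)*(k - 3)^2*(k + 3)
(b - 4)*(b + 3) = b^2 - b - 12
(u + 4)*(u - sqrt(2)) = u^2 - sqrt(2)*u + 4*u - 4*sqrt(2)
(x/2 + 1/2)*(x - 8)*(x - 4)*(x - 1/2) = x^4/2 - 23*x^3/4 + 51*x^2/4 + 11*x - 8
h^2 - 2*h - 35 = (h - 7)*(h + 5)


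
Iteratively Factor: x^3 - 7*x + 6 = (x - 2)*(x^2 + 2*x - 3) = (x - 2)*(x + 3)*(x - 1)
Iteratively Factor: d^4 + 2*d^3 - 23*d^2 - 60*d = (d + 3)*(d^3 - d^2 - 20*d) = (d - 5)*(d + 3)*(d^2 + 4*d) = (d - 5)*(d + 3)*(d + 4)*(d)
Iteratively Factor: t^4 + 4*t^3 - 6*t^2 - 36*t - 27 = (t - 3)*(t^3 + 7*t^2 + 15*t + 9) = (t - 3)*(t + 1)*(t^2 + 6*t + 9) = (t - 3)*(t + 1)*(t + 3)*(t + 3)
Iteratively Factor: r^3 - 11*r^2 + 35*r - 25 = (r - 5)*(r^2 - 6*r + 5) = (r - 5)^2*(r - 1)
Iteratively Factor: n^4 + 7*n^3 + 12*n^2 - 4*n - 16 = (n + 2)*(n^3 + 5*n^2 + 2*n - 8) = (n + 2)*(n + 4)*(n^2 + n - 2) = (n - 1)*(n + 2)*(n + 4)*(n + 2)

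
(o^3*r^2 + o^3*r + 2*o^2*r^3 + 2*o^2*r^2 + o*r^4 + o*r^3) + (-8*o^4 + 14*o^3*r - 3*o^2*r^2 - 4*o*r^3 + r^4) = -8*o^4 + o^3*r^2 + 15*o^3*r + 2*o^2*r^3 - o^2*r^2 + o*r^4 - 3*o*r^3 + r^4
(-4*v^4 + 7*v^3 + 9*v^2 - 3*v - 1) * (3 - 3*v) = 12*v^5 - 33*v^4 - 6*v^3 + 36*v^2 - 6*v - 3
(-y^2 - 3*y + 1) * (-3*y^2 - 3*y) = 3*y^4 + 12*y^3 + 6*y^2 - 3*y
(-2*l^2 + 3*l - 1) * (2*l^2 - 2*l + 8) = -4*l^4 + 10*l^3 - 24*l^2 + 26*l - 8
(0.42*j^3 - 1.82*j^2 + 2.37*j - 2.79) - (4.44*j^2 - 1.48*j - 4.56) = 0.42*j^3 - 6.26*j^2 + 3.85*j + 1.77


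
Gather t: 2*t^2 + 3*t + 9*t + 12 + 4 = 2*t^2 + 12*t + 16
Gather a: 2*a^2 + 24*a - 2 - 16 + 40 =2*a^2 + 24*a + 22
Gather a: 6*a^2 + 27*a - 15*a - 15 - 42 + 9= 6*a^2 + 12*a - 48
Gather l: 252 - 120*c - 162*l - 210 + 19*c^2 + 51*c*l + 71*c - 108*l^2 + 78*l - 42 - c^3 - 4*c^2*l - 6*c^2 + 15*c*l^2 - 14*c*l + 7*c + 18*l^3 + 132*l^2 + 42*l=-c^3 + 13*c^2 - 42*c + 18*l^3 + l^2*(15*c + 24) + l*(-4*c^2 + 37*c - 42)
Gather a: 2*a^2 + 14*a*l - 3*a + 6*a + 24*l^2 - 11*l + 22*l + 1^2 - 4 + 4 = 2*a^2 + a*(14*l + 3) + 24*l^2 + 11*l + 1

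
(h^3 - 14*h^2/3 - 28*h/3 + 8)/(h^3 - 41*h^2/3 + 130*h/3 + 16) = (3*h^2 + 4*h - 4)/(3*h^2 - 23*h - 8)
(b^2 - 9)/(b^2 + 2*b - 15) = (b + 3)/(b + 5)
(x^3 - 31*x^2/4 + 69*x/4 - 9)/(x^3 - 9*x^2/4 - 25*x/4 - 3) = (4*x^2 - 15*x + 9)/(4*x^2 + 7*x + 3)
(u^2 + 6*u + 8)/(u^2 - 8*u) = (u^2 + 6*u + 8)/(u*(u - 8))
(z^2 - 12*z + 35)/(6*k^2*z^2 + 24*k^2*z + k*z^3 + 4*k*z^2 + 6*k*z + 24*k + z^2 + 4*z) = (z^2 - 12*z + 35)/(6*k^2*z^2 + 24*k^2*z + k*z^3 + 4*k*z^2 + 6*k*z + 24*k + z^2 + 4*z)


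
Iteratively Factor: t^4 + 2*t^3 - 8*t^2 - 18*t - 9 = (t + 3)*(t^3 - t^2 - 5*t - 3) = (t - 3)*(t + 3)*(t^2 + 2*t + 1) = (t - 3)*(t + 1)*(t + 3)*(t + 1)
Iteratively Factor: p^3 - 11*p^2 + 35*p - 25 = (p - 5)*(p^2 - 6*p + 5) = (p - 5)*(p - 1)*(p - 5)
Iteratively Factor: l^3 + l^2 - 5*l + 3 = (l - 1)*(l^2 + 2*l - 3) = (l - 1)*(l + 3)*(l - 1)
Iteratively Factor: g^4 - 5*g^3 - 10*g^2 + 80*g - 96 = (g + 4)*(g^3 - 9*g^2 + 26*g - 24) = (g - 4)*(g + 4)*(g^2 - 5*g + 6) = (g - 4)*(g - 3)*(g + 4)*(g - 2)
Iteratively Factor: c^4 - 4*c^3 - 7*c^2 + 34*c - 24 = (c - 2)*(c^3 - 2*c^2 - 11*c + 12) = (c - 2)*(c + 3)*(c^2 - 5*c + 4) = (c - 4)*(c - 2)*(c + 3)*(c - 1)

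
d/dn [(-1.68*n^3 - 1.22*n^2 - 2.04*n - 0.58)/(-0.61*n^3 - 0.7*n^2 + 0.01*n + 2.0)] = (0.431799999999999*n^4 - 2.5224*n^3 - 12.5816*n^2 - 5.692*n - 4.0742)/(0.3721*n^6 + 0.854*n^5 + 0.4778*n^4 - 2.454*n^3 - 2.7999*n^2 + 0.04*n + 4.0)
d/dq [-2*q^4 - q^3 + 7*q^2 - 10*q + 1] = -8*q^3 - 3*q^2 + 14*q - 10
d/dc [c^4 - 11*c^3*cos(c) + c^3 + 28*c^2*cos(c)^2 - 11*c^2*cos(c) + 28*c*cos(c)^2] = 11*c^3*sin(c) + 4*c^3 + 11*c^2*sin(c) - 28*c^2*sin(2*c) - 33*c^2*cos(c) + 3*c^2 - 22*c*cos(c) + 28*sqrt(2)*c*cos(2*c + pi/4) + 28*c + 14*cos(2*c) + 14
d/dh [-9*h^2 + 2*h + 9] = 2 - 18*h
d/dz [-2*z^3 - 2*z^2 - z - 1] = -6*z^2 - 4*z - 1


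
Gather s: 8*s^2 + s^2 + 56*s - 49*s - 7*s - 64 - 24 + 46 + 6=9*s^2 - 36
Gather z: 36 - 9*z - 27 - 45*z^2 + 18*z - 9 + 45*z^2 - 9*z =0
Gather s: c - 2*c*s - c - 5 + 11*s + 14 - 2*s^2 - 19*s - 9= -2*s^2 + s*(-2*c - 8)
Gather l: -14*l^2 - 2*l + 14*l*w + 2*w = -14*l^2 + l*(14*w - 2) + 2*w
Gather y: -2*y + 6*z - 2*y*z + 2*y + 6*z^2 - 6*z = -2*y*z + 6*z^2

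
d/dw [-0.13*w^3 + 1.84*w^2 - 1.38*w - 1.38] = -0.39*w^2 + 3.68*w - 1.38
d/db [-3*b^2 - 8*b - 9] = -6*b - 8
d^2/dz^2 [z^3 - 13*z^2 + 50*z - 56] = 6*z - 26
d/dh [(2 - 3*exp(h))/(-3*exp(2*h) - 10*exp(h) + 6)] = (-9*exp(2*h) + 12*exp(h) + 2)*exp(h)/(9*exp(4*h) + 60*exp(3*h) + 64*exp(2*h) - 120*exp(h) + 36)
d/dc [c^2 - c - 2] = 2*c - 1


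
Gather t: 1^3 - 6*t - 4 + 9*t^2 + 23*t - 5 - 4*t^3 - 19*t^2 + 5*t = -4*t^3 - 10*t^2 + 22*t - 8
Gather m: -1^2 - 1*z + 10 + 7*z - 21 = 6*z - 12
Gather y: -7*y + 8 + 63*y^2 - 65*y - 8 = 63*y^2 - 72*y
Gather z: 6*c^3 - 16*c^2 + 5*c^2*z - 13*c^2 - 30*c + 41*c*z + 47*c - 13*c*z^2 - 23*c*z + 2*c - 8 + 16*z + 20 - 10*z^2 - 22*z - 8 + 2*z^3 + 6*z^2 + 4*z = 6*c^3 - 29*c^2 + 19*c + 2*z^3 + z^2*(-13*c - 4) + z*(5*c^2 + 18*c - 2) + 4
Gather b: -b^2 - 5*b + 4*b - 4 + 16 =-b^2 - b + 12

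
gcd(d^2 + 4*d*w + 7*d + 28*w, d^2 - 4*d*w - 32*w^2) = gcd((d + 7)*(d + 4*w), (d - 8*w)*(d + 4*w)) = d + 4*w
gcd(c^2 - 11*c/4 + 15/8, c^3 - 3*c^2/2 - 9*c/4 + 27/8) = c - 3/2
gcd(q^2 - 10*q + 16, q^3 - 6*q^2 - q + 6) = 1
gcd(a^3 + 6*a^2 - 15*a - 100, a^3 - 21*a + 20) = a^2 + a - 20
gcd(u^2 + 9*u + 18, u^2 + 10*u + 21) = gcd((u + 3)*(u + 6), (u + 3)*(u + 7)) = u + 3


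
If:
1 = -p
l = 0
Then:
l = 0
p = -1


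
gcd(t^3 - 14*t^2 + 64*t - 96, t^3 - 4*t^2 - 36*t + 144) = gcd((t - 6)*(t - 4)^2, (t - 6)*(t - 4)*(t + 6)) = t^2 - 10*t + 24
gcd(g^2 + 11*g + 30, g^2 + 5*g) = g + 5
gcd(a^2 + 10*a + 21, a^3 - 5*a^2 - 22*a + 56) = 1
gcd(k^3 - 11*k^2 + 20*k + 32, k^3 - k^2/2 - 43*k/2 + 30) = k - 4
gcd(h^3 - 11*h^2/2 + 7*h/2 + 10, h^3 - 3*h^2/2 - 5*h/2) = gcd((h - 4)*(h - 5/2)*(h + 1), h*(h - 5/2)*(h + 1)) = h^2 - 3*h/2 - 5/2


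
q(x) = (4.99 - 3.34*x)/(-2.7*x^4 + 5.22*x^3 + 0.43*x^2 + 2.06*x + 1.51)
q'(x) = (4.99 - 3.34*x)*(10.8*x^3 - 15.66*x^2 - 0.86*x - 2.06)/(-2.7*x^4 + 5.22*x^3 + 0.43*x^2 + 2.06*x + 1.51)^2 - 3.34/(-2.7*x^4 + 5.22*x^3 + 0.43*x^2 + 2.06*x + 1.51)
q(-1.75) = -0.20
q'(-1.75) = -0.33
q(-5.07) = -0.01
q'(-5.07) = -0.01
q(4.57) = 0.02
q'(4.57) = -0.01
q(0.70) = 0.62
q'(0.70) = -1.72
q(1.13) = 0.16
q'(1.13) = -0.60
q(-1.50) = -0.31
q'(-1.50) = -0.61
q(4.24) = 0.02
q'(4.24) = -0.02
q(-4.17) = -0.02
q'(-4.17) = -0.01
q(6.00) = 0.01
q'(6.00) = -0.00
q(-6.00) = -0.01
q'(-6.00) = -0.00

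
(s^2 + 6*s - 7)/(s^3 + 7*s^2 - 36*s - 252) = (s - 1)/(s^2 - 36)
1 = 1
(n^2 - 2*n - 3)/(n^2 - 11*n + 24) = (n + 1)/(n - 8)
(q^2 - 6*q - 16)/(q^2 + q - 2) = (q - 8)/(q - 1)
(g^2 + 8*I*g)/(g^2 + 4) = g*(g + 8*I)/(g^2 + 4)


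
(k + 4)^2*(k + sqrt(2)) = k^3 + sqrt(2)*k^2 + 8*k^2 + 8*sqrt(2)*k + 16*k + 16*sqrt(2)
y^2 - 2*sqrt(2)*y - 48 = (y - 6*sqrt(2))*(y + 4*sqrt(2))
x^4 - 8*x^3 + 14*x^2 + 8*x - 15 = (x - 5)*(x - 3)*(x - 1)*(x + 1)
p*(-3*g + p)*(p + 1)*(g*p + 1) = -3*g^2*p^3 - 3*g^2*p^2 + g*p^4 + g*p^3 - 3*g*p^2 - 3*g*p + p^3 + p^2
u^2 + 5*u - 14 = (u - 2)*(u + 7)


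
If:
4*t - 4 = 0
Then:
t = 1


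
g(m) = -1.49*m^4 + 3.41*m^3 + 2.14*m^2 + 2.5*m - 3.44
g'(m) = -5.96*m^3 + 10.23*m^2 + 4.28*m + 2.5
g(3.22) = -19.54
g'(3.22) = -76.63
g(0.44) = -1.69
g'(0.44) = 5.86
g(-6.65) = -3842.13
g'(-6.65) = 2179.15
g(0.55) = -0.99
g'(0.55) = 6.96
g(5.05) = -466.14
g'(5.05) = -482.57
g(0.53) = -1.12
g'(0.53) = 6.75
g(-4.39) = -815.08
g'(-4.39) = 685.11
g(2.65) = 8.19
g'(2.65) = -25.23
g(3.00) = -5.30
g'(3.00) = -53.51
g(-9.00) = -12114.38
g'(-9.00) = 5137.45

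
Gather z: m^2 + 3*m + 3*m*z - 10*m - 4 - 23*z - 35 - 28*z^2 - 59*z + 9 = m^2 - 7*m - 28*z^2 + z*(3*m - 82) - 30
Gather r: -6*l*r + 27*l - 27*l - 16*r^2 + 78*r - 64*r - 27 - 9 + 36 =-16*r^2 + r*(14 - 6*l)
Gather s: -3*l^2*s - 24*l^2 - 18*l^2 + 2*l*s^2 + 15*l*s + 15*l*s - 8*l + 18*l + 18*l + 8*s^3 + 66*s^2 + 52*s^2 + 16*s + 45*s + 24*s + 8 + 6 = -42*l^2 + 28*l + 8*s^3 + s^2*(2*l + 118) + s*(-3*l^2 + 30*l + 85) + 14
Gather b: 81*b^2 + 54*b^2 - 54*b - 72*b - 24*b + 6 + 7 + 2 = 135*b^2 - 150*b + 15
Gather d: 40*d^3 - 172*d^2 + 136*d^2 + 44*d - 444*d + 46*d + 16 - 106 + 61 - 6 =40*d^3 - 36*d^2 - 354*d - 35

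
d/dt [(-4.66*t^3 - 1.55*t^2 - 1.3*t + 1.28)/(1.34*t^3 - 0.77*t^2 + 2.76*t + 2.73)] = (3.5527136788005e-15*t^5 + 5.6652*t^4 - 22.2392*t^3 - 48.59*t^2 - 6.4918*t - 7.0818)/(1.7956*t^6 - 2.0636*t^5 + 7.9897*t^4 + 3.066*t^3 + 3.4134*t^2 + 15.0696*t + 7.4529)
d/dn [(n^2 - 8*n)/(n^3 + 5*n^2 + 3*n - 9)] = (-n^3 + 19*n^2 - 14*n + 24)/(n^5 + 7*n^4 + 10*n^3 - 18*n^2 - 27*n + 27)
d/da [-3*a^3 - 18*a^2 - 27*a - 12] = -9*a^2 - 36*a - 27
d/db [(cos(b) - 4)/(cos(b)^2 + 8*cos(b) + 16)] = (cos(b) - 12)*sin(b)/(cos(b) + 4)^3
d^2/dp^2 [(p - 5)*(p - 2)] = 2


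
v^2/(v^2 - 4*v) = v/(v - 4)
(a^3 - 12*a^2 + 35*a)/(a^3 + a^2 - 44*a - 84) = a*(a - 5)/(a^2 + 8*a + 12)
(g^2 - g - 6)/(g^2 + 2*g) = (g - 3)/g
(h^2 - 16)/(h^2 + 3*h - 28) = (h + 4)/(h + 7)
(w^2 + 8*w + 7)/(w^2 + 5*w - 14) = (w + 1)/(w - 2)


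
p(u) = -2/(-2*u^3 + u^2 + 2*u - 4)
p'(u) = -2*(6*u^2 - 2*u - 2)/(-2*u^3 + u^2 + 2*u - 4)^2 = 4*(-3*u^2 + u + 1)/(2*u^3 - u^2 - 2*u + 4)^2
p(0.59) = 0.69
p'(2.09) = -0.21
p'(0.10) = 0.30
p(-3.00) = -0.04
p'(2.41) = -0.12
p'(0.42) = 0.36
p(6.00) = 0.01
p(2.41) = 0.09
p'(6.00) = 0.00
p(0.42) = 0.64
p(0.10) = 0.53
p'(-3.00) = -0.04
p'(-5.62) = -0.00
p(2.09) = 0.15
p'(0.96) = -0.38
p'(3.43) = -0.03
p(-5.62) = -0.01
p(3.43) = 0.03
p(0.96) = 0.68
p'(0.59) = 0.26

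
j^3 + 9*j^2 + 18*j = j*(j + 3)*(j + 6)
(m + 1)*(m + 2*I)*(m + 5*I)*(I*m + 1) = I*m^4 - 6*m^3 + I*m^3 - 6*m^2 - 3*I*m^2 - 10*m - 3*I*m - 10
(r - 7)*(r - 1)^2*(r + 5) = r^4 - 4*r^3 - 30*r^2 + 68*r - 35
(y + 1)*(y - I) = y^2 + y - I*y - I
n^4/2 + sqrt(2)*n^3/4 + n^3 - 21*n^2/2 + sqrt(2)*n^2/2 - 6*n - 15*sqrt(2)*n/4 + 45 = (n/2 + sqrt(2))*(n - 3)*(n + 5)*(n - 3*sqrt(2)/2)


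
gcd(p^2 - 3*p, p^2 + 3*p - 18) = p - 3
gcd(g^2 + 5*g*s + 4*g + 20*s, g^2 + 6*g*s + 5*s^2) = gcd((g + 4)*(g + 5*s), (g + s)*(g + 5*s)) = g + 5*s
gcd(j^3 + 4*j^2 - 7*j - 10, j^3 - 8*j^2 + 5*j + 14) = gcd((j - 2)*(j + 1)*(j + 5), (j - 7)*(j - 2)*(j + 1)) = j^2 - j - 2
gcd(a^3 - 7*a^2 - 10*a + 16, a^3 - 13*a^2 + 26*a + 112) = a^2 - 6*a - 16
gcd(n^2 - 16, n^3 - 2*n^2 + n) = 1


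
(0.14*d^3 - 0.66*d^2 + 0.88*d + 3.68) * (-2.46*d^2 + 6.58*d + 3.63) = -0.3444*d^5 + 2.5448*d^4 - 5.9994*d^3 - 5.6582*d^2 + 27.4088*d + 13.3584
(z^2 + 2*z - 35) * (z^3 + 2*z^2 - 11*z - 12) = z^5 + 4*z^4 - 42*z^3 - 104*z^2 + 361*z + 420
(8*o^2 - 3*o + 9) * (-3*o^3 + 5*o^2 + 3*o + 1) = -24*o^5 + 49*o^4 - 18*o^3 + 44*o^2 + 24*o + 9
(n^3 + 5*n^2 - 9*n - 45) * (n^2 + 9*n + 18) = n^5 + 14*n^4 + 54*n^3 - 36*n^2 - 567*n - 810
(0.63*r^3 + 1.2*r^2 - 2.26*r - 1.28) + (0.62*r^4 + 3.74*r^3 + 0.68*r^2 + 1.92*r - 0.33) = 0.62*r^4 + 4.37*r^3 + 1.88*r^2 - 0.34*r - 1.61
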